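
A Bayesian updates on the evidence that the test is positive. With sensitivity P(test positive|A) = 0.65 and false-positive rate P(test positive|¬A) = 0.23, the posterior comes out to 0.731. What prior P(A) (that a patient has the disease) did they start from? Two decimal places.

P(A) = 0.49

Bayes' rule in odds form gives O(A|E) = O(A)·[P(E|A)/P(E|¬A)], hence O(A) = O(A|E)/LR.
Posterior odds = 0.731/(1−0.731) = 2.7175. LR = 0.65/0.23 = 2.8261.
Prior odds = 2.7175/2.8261 = 0.9616, so P(A) = 0.9616/(1+0.9616) ≈ 0.49.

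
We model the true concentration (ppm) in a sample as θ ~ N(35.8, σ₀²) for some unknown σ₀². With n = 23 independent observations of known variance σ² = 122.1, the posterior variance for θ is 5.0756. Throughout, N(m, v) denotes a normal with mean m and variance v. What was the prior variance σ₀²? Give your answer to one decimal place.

Posterior precision equals prior precision plus data precision: 1/σ_n² = 1/σ₀² + n/σ².
So 1/σ₀² = 1/5.0756 − 23/122.1 = 0.197021 − 0.188370 = 0.008651.
Hence σ₀² = 1/0.008651 ≈ 115.6.

σ₀² = 115.6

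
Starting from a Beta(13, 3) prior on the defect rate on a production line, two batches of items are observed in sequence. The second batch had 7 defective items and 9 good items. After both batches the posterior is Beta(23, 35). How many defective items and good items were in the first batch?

3 defective items and 23 good items

Sequential conjugate updates are equivalent to a single update on the pooled data, so total successes = posterior α − prior α and total failures = posterior β − prior β.
Total across both batches: 23−13=10 defective items, 35−3=32 good items.
Subtract the second batch: 10−7=3 defective items and 32−9=23 good items.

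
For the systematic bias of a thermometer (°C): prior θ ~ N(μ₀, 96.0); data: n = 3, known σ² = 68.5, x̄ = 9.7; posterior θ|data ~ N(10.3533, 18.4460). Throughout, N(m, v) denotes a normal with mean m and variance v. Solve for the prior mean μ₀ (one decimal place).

With known observation variance, the Normal–Normal posterior has precision τ_n = τ₀ + n/σ² and mean μ_n = (τ₀μ₀ + (n/σ²)x̄)/τ_n.
Here τ₀ = 1/96.0 = 0.010417 and τ_data = 3/68.5 = 0.043796, so τ_n = 0.054213.
Rearranging for μ₀: μ₀ = (μ_n·τ_n − τ_data·x̄)/τ₀ = (10.3533·0.054213 − 0.043796·9.7) / 0.010417 = 0.136462/0.010417 ≈ 13.1.

μ₀ = 13.1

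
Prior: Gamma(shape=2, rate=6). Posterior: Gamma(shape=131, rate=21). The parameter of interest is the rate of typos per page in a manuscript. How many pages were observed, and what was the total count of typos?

A Gamma(α, β) prior (rate parametrization) on a Poisson rate with n observations summing to S gives posterior Gamma(α+S, β+n).
Matching: Σxᵢ = 131 − 2 = 129 and n = 21 − 6 = 15.

n = 15 pages with total 129 typos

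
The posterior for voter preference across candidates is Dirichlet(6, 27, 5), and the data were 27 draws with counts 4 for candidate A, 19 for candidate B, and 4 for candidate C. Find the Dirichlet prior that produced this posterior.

For a Dirichlet(α) prior with multinomial counts c, the posterior is Dirichlet(α + c) componentwise.
Subtract each count from the matching posterior parameter: 6−4=2, 27−19=8, 5−4=1.

Dirichlet(2, 8, 1)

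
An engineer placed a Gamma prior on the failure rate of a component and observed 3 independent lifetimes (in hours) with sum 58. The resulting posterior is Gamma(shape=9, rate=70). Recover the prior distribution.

Gamma(shape=6, rate=12)

For an exponential likelihood with a Gamma(α, β) prior on the rate, n observations with total T give posterior Gamma(α+n, β+T).
So α = 9 − 3 = 6 and β = 70 − 58 = 12.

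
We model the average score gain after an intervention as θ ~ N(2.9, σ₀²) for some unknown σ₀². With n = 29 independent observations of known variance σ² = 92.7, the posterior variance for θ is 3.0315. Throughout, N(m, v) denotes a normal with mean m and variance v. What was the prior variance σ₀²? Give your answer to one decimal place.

σ₀² = 58.7

For the Normal–Normal model with known σ², precisions add: τ_n = τ₀ + n/σ².
So 1/σ₀² = 1/3.0315 − 29/92.7 = 0.329870 − 0.312837 = 0.017033.
Hence σ₀² = 1/0.017033 ≈ 58.7.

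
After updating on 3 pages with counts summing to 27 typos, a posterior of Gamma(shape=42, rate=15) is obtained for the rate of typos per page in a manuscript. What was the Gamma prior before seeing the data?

Gamma–Poisson conjugacy: posterior shape = α + Σxᵢ, posterior rate = β + n.
So α = 42 − 27 = 15 and β = 15 − 3 = 12.

Gamma(shape=15, rate=12)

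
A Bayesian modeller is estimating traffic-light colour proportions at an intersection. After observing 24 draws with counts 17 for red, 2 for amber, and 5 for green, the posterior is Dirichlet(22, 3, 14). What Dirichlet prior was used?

For a Dirichlet(α) prior with multinomial counts c, the posterior is Dirichlet(α + c) componentwise.
Subtract each count from the matching posterior parameter: 22−17=5, 3−2=1, 14−5=9.

Dirichlet(5, 1, 9)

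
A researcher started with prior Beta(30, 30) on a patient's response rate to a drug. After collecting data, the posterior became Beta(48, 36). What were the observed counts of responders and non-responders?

18 responders and 6 non-responders

A Beta(a, b) prior with s successes and f failures in binomial data gives a Beta(a+s, b+f) posterior.
So s = 48 − 30 = 18 and f = 36 − 30 = 6.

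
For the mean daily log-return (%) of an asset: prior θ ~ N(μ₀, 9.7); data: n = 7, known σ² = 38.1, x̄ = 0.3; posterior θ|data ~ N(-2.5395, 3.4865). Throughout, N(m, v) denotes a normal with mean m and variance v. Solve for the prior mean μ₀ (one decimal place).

The posterior mean is a precision-weighted average: μ_n = (τ₀μ₀ + τ_data·x̄)/(τ₀+τ_data), with τ₀=1/σ₀² and τ_data=n/σ².
Here τ₀ = 1/9.7 = 0.103093 and τ_data = 7/38.1 = 0.183727, so τ_n = 0.286820.
Rearranging for μ₀: μ₀ = (μ_n·τ_n − τ_data·x̄)/τ₀ = (-2.5395·0.286820 − 0.183727·0.3) / 0.103093 = -0.783497/0.103093 ≈ -7.6.

μ₀ = -7.6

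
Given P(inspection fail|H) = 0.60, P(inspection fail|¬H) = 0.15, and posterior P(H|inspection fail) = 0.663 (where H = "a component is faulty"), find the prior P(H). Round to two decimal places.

P(H) = 0.33

In odds form, posterior odds = prior odds × likelihood ratio, so prior odds = posterior odds ÷ LR.
Posterior odds = 0.663/(1−0.663) = 1.9674. LR = 0.60/0.15 = 4.0000.
Prior odds = 1.9674/4.0000 = 0.4919, so P(H) = 0.4919/(1+0.4919) ≈ 0.33.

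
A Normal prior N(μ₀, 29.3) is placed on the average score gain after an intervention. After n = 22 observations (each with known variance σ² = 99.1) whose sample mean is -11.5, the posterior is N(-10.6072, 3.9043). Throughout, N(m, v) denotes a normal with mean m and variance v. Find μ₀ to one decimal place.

The posterior mean is a precision-weighted average: μ_n = (τ₀μ₀ + τ_data·x̄)/(τ₀+τ_data), with τ₀=1/σ₀² and τ_data=n/σ².
Here τ₀ = 1/29.3 = 0.034130 and τ_data = 22/99.1 = 0.221998, so τ_n = 0.256128.
Rearranging for μ₀: μ₀ = (μ_n·τ_n − τ_data·x̄)/τ₀ = (-10.6072·0.256128 − 0.221998·-11.5) / 0.034130 = -0.163824/0.034130 ≈ -4.8.

μ₀ = -4.8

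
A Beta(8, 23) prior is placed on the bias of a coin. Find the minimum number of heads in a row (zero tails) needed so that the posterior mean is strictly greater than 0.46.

k = 12

After k heads and 0 tails the posterior is Beta(8+k, 23), with mean (8+k)/(8+23+k).
Set (8+k)/(31+k) > 0.46 and solve: k > (0.46·31 − 8)/(1 − 0.46) = 11.593.
The smallest integer exceeding 11.593 is 12, and checking k=12: (20)/(43) = 0.4651 > 0.46.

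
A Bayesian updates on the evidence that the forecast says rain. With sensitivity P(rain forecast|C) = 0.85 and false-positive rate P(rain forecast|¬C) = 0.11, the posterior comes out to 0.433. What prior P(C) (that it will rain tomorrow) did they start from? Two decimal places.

P(C) = 0.09

Bayes' rule in odds form gives O(C|E) = O(C)·[P(E|C)/P(E|¬C)], hence O(C) = O(C|E)/LR.
Posterior odds = 0.433/(1−0.433) = 0.7637. LR = 0.85/0.11 = 7.7273.
Prior odds = 0.7637/7.7273 = 0.0988, so P(C) = 0.0988/(1+0.0988) ≈ 0.09.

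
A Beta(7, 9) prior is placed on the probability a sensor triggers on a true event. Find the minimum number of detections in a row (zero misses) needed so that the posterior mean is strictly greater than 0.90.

k = 75

After k detections and 0 misses the posterior is Beta(7+k, 9), with mean (7+k)/(7+9+k).
Set (7+k)/(16+k) > 0.90 and solve: k > (0.90·16 − 7)/(1 − 0.90) = 74.000.
The smallest integer exceeding 74.000 is 75, and checking k=75: (82)/(91) = 0.9011 > 0.90.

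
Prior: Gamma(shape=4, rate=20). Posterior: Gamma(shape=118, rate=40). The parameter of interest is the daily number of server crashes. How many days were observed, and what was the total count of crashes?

A Gamma(α, β) prior (rate parametrization) on a Poisson rate with n observations summing to S gives posterior Gamma(α+S, β+n).
Matching: Σxᵢ = 118 − 4 = 114 and n = 40 − 20 = 20.

n = 20 days with total 114 crashes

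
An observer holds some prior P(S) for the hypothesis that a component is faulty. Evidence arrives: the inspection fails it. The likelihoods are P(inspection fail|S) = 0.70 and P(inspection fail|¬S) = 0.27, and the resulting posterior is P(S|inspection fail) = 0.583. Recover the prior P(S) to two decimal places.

Bayes' rule in odds form gives O(S|E) = O(S)·[P(E|S)/P(E|¬S)], hence O(S) = O(S|E)/LR.
Posterior odds = 0.583/(1−0.583) = 1.3981. LR = 0.70/0.27 = 2.5926.
Prior odds = 1.3981/2.5926 = 0.5393, so P(S) = 0.5393/(1+0.5393) ≈ 0.35.

P(S) = 0.35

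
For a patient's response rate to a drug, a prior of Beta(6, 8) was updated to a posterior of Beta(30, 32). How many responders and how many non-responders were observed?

Under Beta–binomial conjugacy the posterior parameters are (α+s, β+f).
Match parameters: s=30−6=24, f=32−8=24.

24 responders and 24 non-responders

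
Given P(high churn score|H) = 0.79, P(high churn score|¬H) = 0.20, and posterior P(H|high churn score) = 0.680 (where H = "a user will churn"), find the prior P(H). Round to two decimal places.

P(H) = 0.35

In odds form, posterior odds = prior odds × likelihood ratio, so prior odds = posterior odds ÷ LR.
Posterior odds = 0.680/(1−0.680) = 2.1250. LR = 0.79/0.20 = 3.9500.
Prior odds = 2.1250/3.9500 = 0.5380, so P(H) = 0.5380/(1+0.5380) ≈ 0.35.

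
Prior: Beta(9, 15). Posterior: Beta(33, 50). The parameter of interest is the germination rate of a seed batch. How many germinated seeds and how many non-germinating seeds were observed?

24 germinated seeds and 35 non-germinating seeds

Under Beta–binomial conjugacy the posterior parameters are (α+s, β+f).
Match parameters: s=33−9=24, f=50−15=35.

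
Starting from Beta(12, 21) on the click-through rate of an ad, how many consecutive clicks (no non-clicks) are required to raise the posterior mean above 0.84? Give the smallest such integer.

k = 99

After k clicks and 0 non-clicks the posterior is Beta(12+k, 21), with mean (12+k)/(12+21+k).
Set (12+k)/(33+k) > 0.84 and solve: k > (0.84·33 − 12)/(1 − 0.84) = 98.250.
The smallest integer exceeding 98.250 is 99.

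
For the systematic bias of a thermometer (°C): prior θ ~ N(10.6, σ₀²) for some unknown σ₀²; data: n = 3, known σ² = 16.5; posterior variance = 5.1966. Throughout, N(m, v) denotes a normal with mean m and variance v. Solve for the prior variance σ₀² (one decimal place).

For the Normal–Normal model with known σ², precisions add: τ_n = τ₀ + n/σ².
So 1/σ₀² = 1/5.1966 − 3/16.5 = 0.192434 − 0.181818 = 0.010616.
Hence σ₀² = 1/0.010616 ≈ 94.2.

σ₀² = 94.2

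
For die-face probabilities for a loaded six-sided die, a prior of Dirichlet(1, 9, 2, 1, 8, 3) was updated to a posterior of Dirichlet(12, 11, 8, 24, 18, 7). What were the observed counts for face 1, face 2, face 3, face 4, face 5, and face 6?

counts (11, 2, 6, 23, 10, 4)

For a Dirichlet(α) prior with multinomial counts c, the posterior is Dirichlet(α + c) componentwise.
Counts are posterior − prior componentwise: 12−1=11, 11−9=2, 8−2=6, 24−1=23, 18−8=10, 7−3=4.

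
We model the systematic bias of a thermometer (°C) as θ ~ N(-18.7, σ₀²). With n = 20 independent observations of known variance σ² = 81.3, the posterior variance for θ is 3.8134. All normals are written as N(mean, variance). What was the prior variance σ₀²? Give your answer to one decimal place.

Posterior precision equals prior precision plus data precision: 1/σ_n² = 1/σ₀² + n/σ².
So 1/σ₀² = 1/3.8134 − 20/81.3 = 0.262233 − 0.246002 = 0.016231.
Hence σ₀² = 1/0.016231 ≈ 61.6.

σ₀² = 61.6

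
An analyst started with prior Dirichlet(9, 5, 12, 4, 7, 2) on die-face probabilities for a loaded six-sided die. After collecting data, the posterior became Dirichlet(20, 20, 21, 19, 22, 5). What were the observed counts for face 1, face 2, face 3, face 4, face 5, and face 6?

For a Dirichlet(α) prior with multinomial counts c, the posterior is Dirichlet(α + c) componentwise.
Counts are posterior − prior componentwise: 20−9=11, 20−5=15, 21−12=9, 19−4=15, 22−7=15, 5−2=3.

counts (11, 15, 9, 15, 15, 3)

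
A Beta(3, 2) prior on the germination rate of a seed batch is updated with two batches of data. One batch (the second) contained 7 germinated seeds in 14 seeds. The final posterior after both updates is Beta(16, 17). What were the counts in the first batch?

Because Beta–binomial updating is additive in the counts, the combined data contributed (α_post−α_prior, β_post−β_prior) successes and failures.
Total across both batches: 16−3=13 germinated seeds, 17−2=15 non-germinating seeds.
Subtract the second batch: 13−7=6 germinated seeds and 15−7=8 non-germinating seeds.

6 germinated seeds and 8 non-germinating seeds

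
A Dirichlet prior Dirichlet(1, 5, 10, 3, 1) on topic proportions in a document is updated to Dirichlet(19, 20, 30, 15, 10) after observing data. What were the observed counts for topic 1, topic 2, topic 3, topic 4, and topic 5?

For a Dirichlet(α) prior with multinomial counts c, the posterior is Dirichlet(α + c) componentwise.
Counts are posterior − prior componentwise: 19−1=18, 20−5=15, 30−10=20, 15−3=12, 10−1=9.

counts (18, 15, 20, 12, 9)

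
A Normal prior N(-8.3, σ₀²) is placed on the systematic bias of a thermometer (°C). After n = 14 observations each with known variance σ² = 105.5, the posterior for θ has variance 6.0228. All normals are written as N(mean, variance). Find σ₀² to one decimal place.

σ₀² = 30.0

Posterior precision equals prior precision plus data precision: 1/σ_n² = 1/σ₀² + n/σ².
So 1/σ₀² = 1/6.0228 − 14/105.5 = 0.166036 − 0.132701 = 0.033335.
Hence σ₀² = 1/0.033335 ≈ 30.0.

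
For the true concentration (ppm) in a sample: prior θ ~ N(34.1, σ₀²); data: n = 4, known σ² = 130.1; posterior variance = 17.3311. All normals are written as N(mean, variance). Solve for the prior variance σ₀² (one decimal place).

σ₀² = 37.1

Posterior precision equals prior precision plus data precision: 1/σ_n² = 1/σ₀² + n/σ².
So 1/σ₀² = 1/17.3311 − 4/130.1 = 0.057700 − 0.030746 = 0.026954.
Hence σ₀² = 1/0.026954 ≈ 37.1.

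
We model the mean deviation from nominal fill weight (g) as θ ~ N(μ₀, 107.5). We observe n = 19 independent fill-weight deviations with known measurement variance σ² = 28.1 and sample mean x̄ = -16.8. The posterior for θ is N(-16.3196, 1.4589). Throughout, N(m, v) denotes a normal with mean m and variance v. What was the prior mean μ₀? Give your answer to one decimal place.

The posterior mean is a precision-weighted average: μ_n = (τ₀μ₀ + τ_data·x̄)/(τ₀+τ_data), with τ₀=1/σ₀² and τ_data=n/σ².
Here τ₀ = 1/107.5 = 0.009302 and τ_data = 19/28.1 = 0.676157, so τ_n = 0.685459.
Rearranging for μ₀: μ₀ = (μ_n·τ_n − τ_data·x̄)/τ₀ = (-16.3196·0.685459 − 0.676157·-16.8) / 0.009302 = 0.173021/0.009302 ≈ 18.6.

μ₀ = 18.6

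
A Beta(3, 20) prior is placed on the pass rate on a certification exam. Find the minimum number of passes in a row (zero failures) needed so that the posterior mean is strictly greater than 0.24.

After k passes and 0 failures the posterior is Beta(3+k, 20), with mean (3+k)/(3+20+k).
Set (3+k)/(23+k) > 0.24 and solve: k > (0.24·23 − 3)/(1 − 0.24) = 3.316.
The smallest integer exceeding 3.316 is 4.

k = 4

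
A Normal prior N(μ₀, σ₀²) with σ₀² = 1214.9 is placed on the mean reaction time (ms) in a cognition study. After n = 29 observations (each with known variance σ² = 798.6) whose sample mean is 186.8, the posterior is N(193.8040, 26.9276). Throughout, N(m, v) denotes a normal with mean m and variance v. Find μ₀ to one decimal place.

The posterior mean is a precision-weighted average: μ_n = (τ₀μ₀ + τ_data·x̄)/(τ₀+τ_data), with τ₀=1/σ₀² and τ_data=n/σ².
Here τ₀ = 1/1214.9 = 0.000823 and τ_data = 29/798.6 = 0.036314, so τ_n = 0.037137.
Rearranging for μ₀: μ₀ = (μ_n·τ_n − τ_data·x̄)/τ₀ = (193.8040·0.037137 − 0.036314·186.8) / 0.000823 = 0.413844/0.000823 ≈ 502.8.

μ₀ = 502.8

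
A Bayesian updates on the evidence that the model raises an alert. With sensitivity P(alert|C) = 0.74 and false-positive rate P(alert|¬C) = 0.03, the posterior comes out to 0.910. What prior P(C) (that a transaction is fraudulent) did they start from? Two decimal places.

Bayes' rule in odds form gives O(C|E) = O(C)·[P(E|C)/P(E|¬C)], hence O(C) = O(C|E)/LR.
Posterior odds = 0.910/(1−0.910) = 10.1111. LR = 0.74/0.03 = 24.6667.
Prior odds = 10.1111/24.6667 = 0.4099, so P(C) = 0.4099/(1+0.4099) ≈ 0.29.

P(C) = 0.29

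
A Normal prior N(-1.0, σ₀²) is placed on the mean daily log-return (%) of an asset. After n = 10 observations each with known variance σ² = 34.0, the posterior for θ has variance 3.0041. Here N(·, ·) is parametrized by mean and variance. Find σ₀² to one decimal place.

σ₀² = 25.8

For the Normal–Normal model with known σ², precisions add: τ_n = τ₀ + n/σ².
So 1/σ₀² = 1/3.0041 − 10/34.0 = 0.332878 − 0.294118 = 0.038760.
Hence σ₀² = 1/0.038760 ≈ 25.8.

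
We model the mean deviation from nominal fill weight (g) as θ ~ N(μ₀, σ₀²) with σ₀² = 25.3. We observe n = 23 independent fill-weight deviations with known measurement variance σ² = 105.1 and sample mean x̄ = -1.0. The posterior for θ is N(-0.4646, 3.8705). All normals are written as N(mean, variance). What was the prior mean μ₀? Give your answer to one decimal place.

μ₀ = 2.5

The posterior mean is a precision-weighted average: μ_n = (τ₀μ₀ + τ_data·x̄)/(τ₀+τ_data), with τ₀=1/σ₀² and τ_data=n/σ².
Here τ₀ = 1/25.3 = 0.039526 and τ_data = 23/105.1 = 0.218839, so τ_n = 0.258365.
Rearranging for μ₀: μ₀ = (μ_n·τ_n − τ_data·x̄)/τ₀ = (-0.4646·0.258365 − 0.218839·-1.0) / 0.039526 = 0.098803/0.039526 ≈ 2.5.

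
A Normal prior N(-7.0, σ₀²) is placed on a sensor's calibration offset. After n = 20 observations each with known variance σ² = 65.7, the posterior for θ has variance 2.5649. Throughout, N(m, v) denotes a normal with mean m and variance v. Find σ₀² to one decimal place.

Posterior precision equals prior precision plus data precision: 1/σ_n² = 1/σ₀² + n/σ².
So 1/σ₀² = 1/2.5649 − 20/65.7 = 0.389879 − 0.304414 = 0.085465.
Hence σ₀² = 1/0.085465 ≈ 11.7.

σ₀² = 11.7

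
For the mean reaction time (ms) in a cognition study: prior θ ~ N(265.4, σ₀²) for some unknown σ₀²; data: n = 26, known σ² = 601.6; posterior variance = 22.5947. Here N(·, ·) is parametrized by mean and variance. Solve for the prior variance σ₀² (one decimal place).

σ₀² = 961.5

Posterior precision equals prior precision plus data precision: 1/σ_n² = 1/σ₀² + n/σ².
So 1/σ₀² = 1/22.5947 − 26/601.6 = 0.044258 − 0.043218 = 0.001040.
Hence σ₀² = 1/0.001040 ≈ 961.5.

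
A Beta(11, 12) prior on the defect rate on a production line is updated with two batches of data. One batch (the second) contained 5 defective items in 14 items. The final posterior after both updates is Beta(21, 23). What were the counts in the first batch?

Sequential conjugate updates are equivalent to a single update on the pooled data, so total successes = posterior α − prior α and total failures = posterior β − prior β.
Total across both batches: 21−11=10 defective items, 23−12=11 good items.
Subtract the second batch: 10−5=5 defective items and 11−9=2 good items.

5 defective items and 2 good items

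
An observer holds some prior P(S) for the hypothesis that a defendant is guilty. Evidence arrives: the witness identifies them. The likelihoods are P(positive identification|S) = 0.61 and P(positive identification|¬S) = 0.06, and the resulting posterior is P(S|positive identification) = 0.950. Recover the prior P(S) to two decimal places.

P(S) = 0.65

In odds form, posterior odds = prior odds × likelihood ratio, so prior odds = posterior odds ÷ LR.
Posterior odds = 0.950/(1−0.950) = 19.0000. LR = 0.61/0.06 = 10.1667.
Prior odds = 19.0000/10.1667 = 1.8688, so P(S) = 1.8688/(1+1.8688) ≈ 0.65.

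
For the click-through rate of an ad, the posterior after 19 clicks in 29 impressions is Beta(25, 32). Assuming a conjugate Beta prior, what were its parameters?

Beta(6, 22)

Beta is conjugate to the binomial likelihood: posterior = Beta(α+s, β+f).
Subtract the data counts: 25−19=6, 32−10=22.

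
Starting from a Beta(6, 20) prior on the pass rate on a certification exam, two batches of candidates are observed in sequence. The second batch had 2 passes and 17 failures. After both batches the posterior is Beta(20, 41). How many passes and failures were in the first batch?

12 passes and 4 failures

Because Beta–binomial updating is additive in the counts, the combined data contributed (α_post−α_prior, β_post−β_prior) successes and failures.
Total across both batches: 20−6=14 passes, 41−20=21 failures.
Subtract the second batch: 14−2=12 passes and 21−17=4 failures.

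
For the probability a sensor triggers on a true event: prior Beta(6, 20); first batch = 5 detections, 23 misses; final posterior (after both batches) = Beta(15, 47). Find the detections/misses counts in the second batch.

Because Beta–binomial updating is additive in the counts, the combined data contributed (α_post−α_prior, β_post−β_prior) successes and failures.
Total across both batches: 15−6=9 detections, 47−20=27 misses.
Subtract the first batch: 9−5=4 detections and 27−23=4 misses.

4 detections and 4 misses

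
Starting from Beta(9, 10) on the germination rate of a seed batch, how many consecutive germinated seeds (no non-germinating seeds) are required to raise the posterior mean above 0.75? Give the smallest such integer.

After k germinated seeds and 0 non-germinating seeds the posterior is Beta(9+k, 10), with mean (9+k)/(9+10+k).
Set (9+k)/(19+k) > 0.75 and solve: k > (0.75·19 − 9)/(1 − 0.75) = 21.000.
The smallest integer exceeding 21.000 is 22, and checking k=22: (31)/(41) = 0.7561 > 0.75.

k = 22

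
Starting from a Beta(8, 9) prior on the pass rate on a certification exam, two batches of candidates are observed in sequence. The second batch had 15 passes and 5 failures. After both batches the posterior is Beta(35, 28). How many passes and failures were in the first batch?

12 passes and 14 failures

Because Beta–binomial updating is additive in the counts, the combined data contributed (α_post−α_prior, β_post−β_prior) successes and failures.
Total across both batches: 35−8=27 passes, 28−9=19 failures.
Subtract the second batch: 27−15=12 passes and 19−5=14 failures.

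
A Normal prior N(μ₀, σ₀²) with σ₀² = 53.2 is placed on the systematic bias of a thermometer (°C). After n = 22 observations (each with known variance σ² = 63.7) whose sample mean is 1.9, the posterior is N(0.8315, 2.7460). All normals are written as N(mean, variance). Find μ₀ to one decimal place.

The posterior mean is a precision-weighted average: μ_n = (τ₀μ₀ + τ_data·x̄)/(τ₀+τ_data), with τ₀=1/σ₀² and τ_data=n/σ².
Here τ₀ = 1/53.2 = 0.018797 and τ_data = 22/63.7 = 0.345369, so τ_n = 0.364166.
Rearranging for μ₀: μ₀ = (μ_n·τ_n − τ_data·x̄)/τ₀ = (0.8315·0.364166 − 0.345369·1.9) / 0.018797 = -0.353397/0.018797 ≈ -18.8.

μ₀ = -18.8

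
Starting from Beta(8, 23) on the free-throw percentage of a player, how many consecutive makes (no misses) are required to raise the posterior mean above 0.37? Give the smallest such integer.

After k makes and 0 misses the posterior is Beta(8+k, 23), with mean (8+k)/(8+23+k).
Set (8+k)/(31+k) > 0.37 and solve: k > (0.37·31 − 8)/(1 − 0.37) = 5.508.
The smallest integer exceeding 5.508 is 6, and checking k=6: (14)/(37) = 0.3784 > 0.37.

k = 6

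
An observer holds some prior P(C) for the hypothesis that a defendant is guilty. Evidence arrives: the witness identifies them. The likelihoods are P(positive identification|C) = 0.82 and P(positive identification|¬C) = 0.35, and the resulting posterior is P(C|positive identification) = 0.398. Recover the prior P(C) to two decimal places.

P(C) = 0.22

In odds form, posterior odds = prior odds × likelihood ratio, so prior odds = posterior odds ÷ LR.
Posterior odds = 0.398/(1−0.398) = 0.6611. LR = 0.82/0.35 = 2.3429.
Prior odds = 0.6611/2.3429 = 0.2822, so P(C) = 0.2822/(1+0.2822) ≈ 0.22.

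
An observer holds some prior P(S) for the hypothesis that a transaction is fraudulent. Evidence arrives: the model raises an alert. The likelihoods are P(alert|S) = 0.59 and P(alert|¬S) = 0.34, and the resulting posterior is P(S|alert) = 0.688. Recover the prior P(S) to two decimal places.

P(S) = 0.56

In odds form, posterior odds = prior odds × likelihood ratio, so prior odds = posterior odds ÷ LR.
Posterior odds = 0.688/(1−0.688) = 2.2051. LR = 0.59/0.34 = 1.7353.
Prior odds = 2.2051/1.7353 = 1.2707, so P(S) = 1.2707/(1+1.2707) ≈ 0.56.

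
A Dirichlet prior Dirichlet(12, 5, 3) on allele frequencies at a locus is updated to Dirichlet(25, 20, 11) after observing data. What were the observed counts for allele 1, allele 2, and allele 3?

For a Dirichlet(α) prior with multinomial counts c, the posterior is Dirichlet(α + c) componentwise.
Counts are posterior − prior componentwise: 25−12=13, 20−5=15, 11−3=8.

counts (13, 15, 8)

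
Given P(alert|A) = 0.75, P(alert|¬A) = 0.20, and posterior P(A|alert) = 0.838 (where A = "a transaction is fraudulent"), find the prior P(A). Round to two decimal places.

Bayes' rule in odds form gives O(A|E) = O(A)·[P(E|A)/P(E|¬A)], hence O(A) = O(A|E)/LR.
Posterior odds = 0.838/(1−0.838) = 5.1728. LR = 0.75/0.20 = 3.7500.
Prior odds = 5.1728/3.7500 = 1.3794, so P(A) = 1.3794/(1+1.3794) ≈ 0.58.

P(A) = 0.58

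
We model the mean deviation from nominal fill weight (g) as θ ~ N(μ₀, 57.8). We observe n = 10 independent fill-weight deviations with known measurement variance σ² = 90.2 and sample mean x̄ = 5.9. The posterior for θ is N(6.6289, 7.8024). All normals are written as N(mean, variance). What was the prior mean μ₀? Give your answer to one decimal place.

μ₀ = 11.3

With known observation variance, the Normal–Normal posterior has precision τ_n = τ₀ + n/σ² and mean μ_n = (τ₀μ₀ + (n/σ²)x̄)/τ_n.
Here τ₀ = 1/57.8 = 0.017301 and τ_data = 10/90.2 = 0.110865, so τ_n = 0.128166.
Rearranging for μ₀: μ₀ = (μ_n·τ_n − τ_data·x̄)/τ₀ = (6.6289·0.128166 − 0.110865·5.9) / 0.017301 = 0.195496/0.017301 ≈ 11.3.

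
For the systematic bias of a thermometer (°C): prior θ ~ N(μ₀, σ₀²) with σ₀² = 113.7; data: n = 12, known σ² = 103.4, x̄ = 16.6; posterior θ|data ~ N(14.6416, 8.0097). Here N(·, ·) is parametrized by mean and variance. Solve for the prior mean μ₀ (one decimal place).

With known observation variance, the Normal–Normal posterior has precision τ_n = τ₀ + n/σ² and mean μ_n = (τ₀μ₀ + (n/σ²)x̄)/τ_n.
Here τ₀ = 1/113.7 = 0.008795 and τ_data = 12/103.4 = 0.116054, so τ_n = 0.124849.
Rearranging for μ₀: μ₀ = (μ_n·τ_n − τ_data·x̄)/τ₀ = (14.6416·0.124849 − 0.116054·16.6) / 0.008795 = -0.098507/0.008795 ≈ -11.2.

μ₀ = -11.2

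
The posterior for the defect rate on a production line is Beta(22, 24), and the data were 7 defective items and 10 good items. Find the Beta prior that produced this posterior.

Beta(15, 14)

A Beta(α, β) prior with s successes and f failures in binomial data gives a Beta(α+s, β+f) posterior.
So α = 22 − 7 = 15 and β = 24 − 10 = 14.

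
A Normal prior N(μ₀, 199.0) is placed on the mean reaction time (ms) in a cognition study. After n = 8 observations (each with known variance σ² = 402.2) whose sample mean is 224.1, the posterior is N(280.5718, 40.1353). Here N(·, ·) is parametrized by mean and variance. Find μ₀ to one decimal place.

μ₀ = 504.1

The posterior mean is a precision-weighted average: μ_n = (τ₀μ₀ + τ_data·x̄)/(τ₀+τ_data), with τ₀=1/σ₀² and τ_data=n/σ².
Here τ₀ = 1/199.0 = 0.005025 and τ_data = 8/402.2 = 0.019891, so τ_n = 0.024916.
Rearranging for μ₀: μ₀ = (μ_n·τ_n − τ_data·x̄)/τ₀ = (280.5718·0.024916 − 0.019891·224.1) / 0.005025 = 2.533154/0.005025 ≈ 504.1.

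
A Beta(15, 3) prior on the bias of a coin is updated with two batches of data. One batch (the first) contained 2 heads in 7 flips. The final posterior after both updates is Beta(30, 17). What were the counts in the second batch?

13 heads and 9 tails

Because Beta–binomial updating is additive in the counts, the combined data contributed (α_post−α_prior, β_post−β_prior) successes and failures.
Total across both batches: 30−15=15 heads, 17−3=14 tails.
Subtract the first batch: 15−2=13 heads and 14−5=9 tails.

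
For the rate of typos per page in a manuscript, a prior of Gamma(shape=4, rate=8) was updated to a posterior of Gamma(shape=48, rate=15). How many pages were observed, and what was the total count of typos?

A Gamma(α, β) prior (rate parametrization) on a Poisson rate with n observations summing to S gives posterior Gamma(α+S, β+n).
Matching: Σxᵢ = 48 − 4 = 44 and n = 15 − 8 = 7.

n = 7 pages with total 44 typos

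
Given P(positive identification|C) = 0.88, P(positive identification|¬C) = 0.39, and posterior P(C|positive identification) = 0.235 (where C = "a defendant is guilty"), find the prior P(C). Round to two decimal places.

Bayes' rule in odds form gives O(C|E) = O(C)·[P(E|C)/P(E|¬C)], hence O(C) = O(C|E)/LR.
Posterior odds = 0.235/(1−0.235) = 0.3072. LR = 0.88/0.39 = 2.2564.
Prior odds = 0.3072/2.2564 = 0.1361, so P(C) = 0.1361/(1+0.1361) ≈ 0.12.

P(C) = 0.12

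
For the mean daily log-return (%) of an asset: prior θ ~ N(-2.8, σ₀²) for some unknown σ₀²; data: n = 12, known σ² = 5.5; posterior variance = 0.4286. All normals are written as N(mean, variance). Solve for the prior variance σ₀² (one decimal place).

Posterior precision equals prior precision plus data precision: 1/σ_n² = 1/σ₀² + n/σ².
So 1/σ₀² = 1/0.4286 − 12/5.5 = 2.333178 − 2.181818 = 0.151360.
Hence σ₀² = 1/0.151360 ≈ 6.6.

σ₀² = 6.6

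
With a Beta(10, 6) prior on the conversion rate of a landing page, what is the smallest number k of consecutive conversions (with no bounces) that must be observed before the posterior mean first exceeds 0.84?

After k conversions and 0 bounces the posterior is Beta(10+k, 6), with mean (10+k)/(10+6+k).
Set (10+k)/(16+k) > 0.84 and solve: k > (0.84·16 − 10)/(1 − 0.84) = 21.500.
The smallest integer exceeding 21.500 is 22.

k = 22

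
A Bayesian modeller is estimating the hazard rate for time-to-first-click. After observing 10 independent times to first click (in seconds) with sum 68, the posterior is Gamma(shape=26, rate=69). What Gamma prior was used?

Gamma(shape=16, rate=1)

Gamma–exponential conjugacy: posterior shape = α + n, posterior rate = β + Σtᵢ.
So α = 26 − 10 = 16 and β = 69 − 68 = 1.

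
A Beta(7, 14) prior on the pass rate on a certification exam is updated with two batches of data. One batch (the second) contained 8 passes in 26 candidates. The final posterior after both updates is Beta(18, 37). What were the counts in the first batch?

3 passes and 5 failures

Because Beta–binomial updating is additive in the counts, the combined data contributed (α_post−α_prior, β_post−β_prior) successes and failures.
Total across both batches: 18−7=11 passes, 37−14=23 failures.
Subtract the second batch: 11−8=3 passes and 23−18=5 failures.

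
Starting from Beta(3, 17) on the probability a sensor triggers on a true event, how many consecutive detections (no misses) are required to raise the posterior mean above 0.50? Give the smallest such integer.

After k detections and 0 misses the posterior is Beta(3+k, 17), with mean (3+k)/(3+17+k).
Set (3+k)/(20+k) > 0.50 and solve: k > (0.50·20 − 3)/(1 − 0.50) = 14.000.
The smallest integer exceeding 14.000 is 15, and checking k=15: (18)/(35) = 0.5143 > 0.50.

k = 15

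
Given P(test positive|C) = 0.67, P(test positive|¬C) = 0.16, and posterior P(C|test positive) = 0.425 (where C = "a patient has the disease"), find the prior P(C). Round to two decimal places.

P(C) = 0.15

In odds form, posterior odds = prior odds × likelihood ratio, so prior odds = posterior odds ÷ LR.
Posterior odds = 0.425/(1−0.425) = 0.7391. LR = 0.67/0.16 = 4.1875.
Prior odds = 0.7391/4.1875 = 0.1765, so P(C) = 0.1765/(1+0.1765) ≈ 0.15.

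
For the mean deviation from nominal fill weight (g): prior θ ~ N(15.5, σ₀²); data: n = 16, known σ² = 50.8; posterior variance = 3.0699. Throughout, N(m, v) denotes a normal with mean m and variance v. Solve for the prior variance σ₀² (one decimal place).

Posterior precision equals prior precision plus data precision: 1/σ_n² = 1/σ₀² + n/σ².
So 1/σ₀² = 1/3.0699 − 16/50.8 = 0.325744 − 0.314961 = 0.010783.
Hence σ₀² = 1/0.010783 ≈ 92.7.

σ₀² = 92.7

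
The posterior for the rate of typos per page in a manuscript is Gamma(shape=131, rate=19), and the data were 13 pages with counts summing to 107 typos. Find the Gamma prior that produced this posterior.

A Gamma(α, β) prior (rate parametrization) on a Poisson rate with n observations summing to S gives posterior Gamma(α+S, β+n).
So α = 131 − 107 = 24 and β = 19 − 13 = 6.

Gamma(shape=24, rate=6)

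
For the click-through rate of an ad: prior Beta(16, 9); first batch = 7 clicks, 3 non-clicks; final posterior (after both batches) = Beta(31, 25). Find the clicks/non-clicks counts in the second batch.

Because Beta–binomial updating is additive in the counts, the combined data contributed (α_post−α_prior, β_post−β_prior) successes and failures.
Total across both batches: 31−16=15 clicks, 25−9=16 non-clicks.
Subtract the first batch: 15−7=8 clicks and 16−3=13 non-clicks.

8 clicks and 13 non-clicks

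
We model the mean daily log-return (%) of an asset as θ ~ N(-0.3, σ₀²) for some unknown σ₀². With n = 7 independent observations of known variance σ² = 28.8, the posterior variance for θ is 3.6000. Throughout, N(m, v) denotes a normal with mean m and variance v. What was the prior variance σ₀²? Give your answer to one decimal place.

σ₀² = 28.8

Posterior precision equals prior precision plus data precision: 1/σ_n² = 1/σ₀² + n/σ².
So 1/σ₀² = 1/3.6000 − 7/28.8 = 0.277778 − 0.243056 = 0.034722.
Hence σ₀² = 1/0.034722 ≈ 28.8.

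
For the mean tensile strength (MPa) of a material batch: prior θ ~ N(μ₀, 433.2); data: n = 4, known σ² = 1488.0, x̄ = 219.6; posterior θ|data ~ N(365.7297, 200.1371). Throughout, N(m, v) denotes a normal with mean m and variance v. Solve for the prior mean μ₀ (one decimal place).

The posterior mean is a precision-weighted average: μ_n = (τ₀μ₀ + τ_data·x̄)/(τ₀+τ_data), with τ₀=1/σ₀² and τ_data=n/σ².
Here τ₀ = 1/433.2 = 0.002308 and τ_data = 4/1488.0 = 0.002688, so τ_n = 0.004996.
Rearranging for μ₀: μ₀ = (μ_n·τ_n − τ_data·x̄)/τ₀ = (365.7297·0.004996 − 0.002688·219.6) / 0.002308 = 1.236901/0.002308 ≈ 535.9.

μ₀ = 535.9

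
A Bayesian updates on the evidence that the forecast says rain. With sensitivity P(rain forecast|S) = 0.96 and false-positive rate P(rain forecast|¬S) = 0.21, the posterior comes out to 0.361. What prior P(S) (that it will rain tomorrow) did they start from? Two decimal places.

In odds form, posterior odds = prior odds × likelihood ratio, so prior odds = posterior odds ÷ LR.
Posterior odds = 0.361/(1−0.361) = 0.5649. LR = 0.96/0.21 = 4.5714.
Prior odds = 0.5649/4.5714 = 0.1236, so P(S) = 0.1236/(1+0.1236) ≈ 0.11.

P(S) = 0.11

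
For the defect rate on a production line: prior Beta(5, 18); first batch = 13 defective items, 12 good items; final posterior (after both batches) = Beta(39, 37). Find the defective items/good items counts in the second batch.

Sequential conjugate updates are equivalent to a single update on the pooled data, so total successes = posterior α − prior α and total failures = posterior β − prior β.
Total across both batches: 39−5=34 defective items, 37−18=19 good items.
Subtract the first batch: 34−13=21 defective items and 19−12=7 good items.

21 defective items and 7 good items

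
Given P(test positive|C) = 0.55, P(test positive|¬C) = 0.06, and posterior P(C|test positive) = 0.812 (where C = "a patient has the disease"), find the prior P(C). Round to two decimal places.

Bayes' rule in odds form gives O(C|E) = O(C)·[P(E|C)/P(E|¬C)], hence O(C) = O(C|E)/LR.
Posterior odds = 0.812/(1−0.812) = 4.3191. LR = 0.55/0.06 = 9.1667.
Prior odds = 4.3191/9.1667 = 0.4712, so P(C) = 0.4712/(1+0.4712) ≈ 0.32.

P(C) = 0.32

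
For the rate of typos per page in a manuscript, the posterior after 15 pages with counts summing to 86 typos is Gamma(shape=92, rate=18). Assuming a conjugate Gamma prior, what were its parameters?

Gamma(shape=6, rate=3)

A Gamma(α, β) prior (rate parametrization) on a Poisson rate with n observations summing to S gives posterior Gamma(α+S, β+n).
So α = 92 − 86 = 6 and β = 18 − 15 = 3.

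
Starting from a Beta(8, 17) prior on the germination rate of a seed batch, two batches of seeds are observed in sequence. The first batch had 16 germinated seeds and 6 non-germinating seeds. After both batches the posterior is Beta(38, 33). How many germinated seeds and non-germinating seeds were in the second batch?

14 germinated seeds and 10 non-germinating seeds

Sequential conjugate updates are equivalent to a single update on the pooled data, so total successes = posterior α − prior α and total failures = posterior β − prior β.
Total across both batches: 38−8=30 germinated seeds, 33−17=16 non-germinating seeds.
Subtract the first batch: 30−16=14 germinated seeds and 16−6=10 non-germinating seeds.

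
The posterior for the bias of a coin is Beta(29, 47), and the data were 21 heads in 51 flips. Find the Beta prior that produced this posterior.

Beta(8, 17)

Under Beta–binomial conjugacy the posterior parameters are (a+s, b+f).
Subtract the data counts: 29−21=8, 47−30=17.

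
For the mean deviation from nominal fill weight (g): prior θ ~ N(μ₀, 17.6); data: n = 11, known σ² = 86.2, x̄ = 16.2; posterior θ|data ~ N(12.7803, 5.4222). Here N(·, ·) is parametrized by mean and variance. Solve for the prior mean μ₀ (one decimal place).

μ₀ = 5.1

With known observation variance, the Normal–Normal posterior has precision τ_n = τ₀ + n/σ² and mean μ_n = (τ₀μ₀ + (n/σ²)x̄)/τ_n.
Here τ₀ = 1/17.6 = 0.056818 and τ_data = 11/86.2 = 0.127610, so τ_n = 0.184428.
Rearranging for μ₀: μ₀ = (μ_n·τ_n − τ_data·x̄)/τ₀ = (12.7803·0.184428 − 0.127610·16.2) / 0.056818 = 0.289763/0.056818 ≈ 5.1.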